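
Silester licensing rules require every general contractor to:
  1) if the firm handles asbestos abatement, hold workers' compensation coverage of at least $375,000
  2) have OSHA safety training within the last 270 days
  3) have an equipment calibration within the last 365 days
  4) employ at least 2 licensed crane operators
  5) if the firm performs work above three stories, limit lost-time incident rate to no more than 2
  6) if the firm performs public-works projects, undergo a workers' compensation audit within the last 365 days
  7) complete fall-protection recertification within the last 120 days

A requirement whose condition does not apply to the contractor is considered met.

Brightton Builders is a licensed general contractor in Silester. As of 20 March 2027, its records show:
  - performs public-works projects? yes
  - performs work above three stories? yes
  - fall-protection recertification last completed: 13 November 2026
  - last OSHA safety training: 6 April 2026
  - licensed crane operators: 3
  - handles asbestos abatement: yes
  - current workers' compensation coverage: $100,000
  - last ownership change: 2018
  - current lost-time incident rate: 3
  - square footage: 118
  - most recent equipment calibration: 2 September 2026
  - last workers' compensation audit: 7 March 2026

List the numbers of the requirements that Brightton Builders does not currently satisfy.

1, 2, 5, 6, 7

1. condition 'handles asbestos abatement' holds; workers' compensation coverage $100,000 < $375,000 → not met
2. OSHA safety training 348 days ago vs limit 270 → not met
3. equipment calibration 199 days ago vs limit 365 → met
4. licensed crane operators 3 ≥ 2 → met
5. condition 'performs work above three stories' holds; lost-time incident rate 3 > 2 → not met
6. condition 'performs public-works projects' holds; workers' compensation audit 378 days ago vs limit 365 → not met
7. fall-protection recertification 127 days ago vs limit 120 → not met
Not met: 1, 2, 5, 6, 7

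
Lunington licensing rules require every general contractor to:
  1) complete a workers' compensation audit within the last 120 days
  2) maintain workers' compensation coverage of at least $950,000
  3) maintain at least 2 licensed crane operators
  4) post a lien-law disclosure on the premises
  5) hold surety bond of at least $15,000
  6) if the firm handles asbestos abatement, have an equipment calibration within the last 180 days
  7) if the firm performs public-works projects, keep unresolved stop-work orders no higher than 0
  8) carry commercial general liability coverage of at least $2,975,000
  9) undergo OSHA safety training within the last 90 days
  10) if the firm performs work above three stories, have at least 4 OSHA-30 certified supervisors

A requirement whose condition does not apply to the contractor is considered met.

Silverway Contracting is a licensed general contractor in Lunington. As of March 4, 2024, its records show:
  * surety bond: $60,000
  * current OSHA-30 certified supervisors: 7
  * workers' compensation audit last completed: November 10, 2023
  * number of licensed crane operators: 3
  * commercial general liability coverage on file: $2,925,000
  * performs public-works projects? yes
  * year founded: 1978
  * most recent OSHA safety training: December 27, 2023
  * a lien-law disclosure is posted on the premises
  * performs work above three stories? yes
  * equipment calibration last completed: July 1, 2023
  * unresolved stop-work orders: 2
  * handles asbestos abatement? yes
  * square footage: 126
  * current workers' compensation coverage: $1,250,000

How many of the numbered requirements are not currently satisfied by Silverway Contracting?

1. workers' compensation audit 115 days ago vs limit 120 → met
2. workers' compensation coverage $1,250,000 ≥ $950,000 → met
3. licensed crane operators 3 ≥ 2 → met
4. lien-law disclosure present → met
5. surety bond $60,000 ≥ $15,000 → met
6. condition 'handles asbestos abatement' holds; equipment calibration 247 days ago vs limit 180 → not met
7. condition 'performs public-works projects' holds; unresolved stop-work orders 2 > 0 → not met
8. commercial general liability coverage $2,925,000 < $2,975,000 → not met
9. OSHA safety training 68 days ago vs limit 90 → met
10. condition 'performs work above three stories' holds; OSHA-30 certified supervisors 7 ≥ 4 → met
Not met: 3 of 10

3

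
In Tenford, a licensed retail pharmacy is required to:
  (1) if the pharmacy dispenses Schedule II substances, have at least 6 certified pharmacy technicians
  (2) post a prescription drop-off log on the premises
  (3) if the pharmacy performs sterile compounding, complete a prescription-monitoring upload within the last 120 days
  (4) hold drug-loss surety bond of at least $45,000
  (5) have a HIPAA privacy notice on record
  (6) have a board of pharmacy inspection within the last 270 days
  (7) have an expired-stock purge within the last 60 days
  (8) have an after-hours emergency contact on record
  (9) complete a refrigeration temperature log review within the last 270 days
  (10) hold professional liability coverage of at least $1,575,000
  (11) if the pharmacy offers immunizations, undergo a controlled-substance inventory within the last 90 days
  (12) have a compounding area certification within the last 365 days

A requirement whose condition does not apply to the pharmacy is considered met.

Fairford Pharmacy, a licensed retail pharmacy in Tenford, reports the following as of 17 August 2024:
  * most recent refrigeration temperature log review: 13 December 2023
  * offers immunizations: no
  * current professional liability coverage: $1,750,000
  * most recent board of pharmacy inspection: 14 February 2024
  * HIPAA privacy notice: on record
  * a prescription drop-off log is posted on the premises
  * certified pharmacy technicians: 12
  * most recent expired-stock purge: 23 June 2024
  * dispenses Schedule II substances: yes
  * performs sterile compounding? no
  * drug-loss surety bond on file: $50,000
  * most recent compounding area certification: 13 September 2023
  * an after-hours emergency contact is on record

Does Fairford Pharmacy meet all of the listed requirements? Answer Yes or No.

1. condition 'dispenses Schedule II substances' holds; certified pharmacy technicians 12 ≥ 6 → met
2. prescription drop-off log present → met
3. condition 'performs sterile compounding' does not hold → requirement n/a → met
4. drug-loss surety bond $50,000 ≥ $45,000 → met
5. HIPAA privacy notice present → met
6. board of pharmacy inspection 185 days ago vs limit 270 → met
7. expired-stock purge 55 days ago vs limit 60 → met
8. after-hours emergency contact present → met
9. refrigeration temperature log review 248 days ago vs limit 270 → met
10. professional liability coverage $1,750,000 ≥ $1,575,000 → met
11. condition 'offers immunizations' does not hold → requirement n/a → met
12. compounding area certification 339 days ago vs limit 365 → met
All met.

Yes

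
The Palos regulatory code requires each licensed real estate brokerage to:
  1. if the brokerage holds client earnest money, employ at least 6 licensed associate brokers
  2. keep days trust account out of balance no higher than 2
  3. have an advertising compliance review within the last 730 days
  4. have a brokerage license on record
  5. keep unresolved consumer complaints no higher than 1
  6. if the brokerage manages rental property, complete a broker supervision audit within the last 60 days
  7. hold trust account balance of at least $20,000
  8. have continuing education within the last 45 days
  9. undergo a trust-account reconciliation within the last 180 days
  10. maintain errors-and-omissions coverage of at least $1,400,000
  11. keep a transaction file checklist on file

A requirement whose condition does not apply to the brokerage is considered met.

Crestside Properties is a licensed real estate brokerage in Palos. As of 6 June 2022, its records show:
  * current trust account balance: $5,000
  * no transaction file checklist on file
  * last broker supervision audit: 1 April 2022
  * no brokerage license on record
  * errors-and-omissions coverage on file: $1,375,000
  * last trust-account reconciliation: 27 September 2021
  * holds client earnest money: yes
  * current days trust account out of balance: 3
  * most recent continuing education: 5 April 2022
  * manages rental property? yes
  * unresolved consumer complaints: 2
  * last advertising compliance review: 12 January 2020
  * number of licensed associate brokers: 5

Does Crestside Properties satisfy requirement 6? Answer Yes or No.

6. condition 'manages rental property' holds; broker supervision audit 66 days ago vs limit 60 → not met

No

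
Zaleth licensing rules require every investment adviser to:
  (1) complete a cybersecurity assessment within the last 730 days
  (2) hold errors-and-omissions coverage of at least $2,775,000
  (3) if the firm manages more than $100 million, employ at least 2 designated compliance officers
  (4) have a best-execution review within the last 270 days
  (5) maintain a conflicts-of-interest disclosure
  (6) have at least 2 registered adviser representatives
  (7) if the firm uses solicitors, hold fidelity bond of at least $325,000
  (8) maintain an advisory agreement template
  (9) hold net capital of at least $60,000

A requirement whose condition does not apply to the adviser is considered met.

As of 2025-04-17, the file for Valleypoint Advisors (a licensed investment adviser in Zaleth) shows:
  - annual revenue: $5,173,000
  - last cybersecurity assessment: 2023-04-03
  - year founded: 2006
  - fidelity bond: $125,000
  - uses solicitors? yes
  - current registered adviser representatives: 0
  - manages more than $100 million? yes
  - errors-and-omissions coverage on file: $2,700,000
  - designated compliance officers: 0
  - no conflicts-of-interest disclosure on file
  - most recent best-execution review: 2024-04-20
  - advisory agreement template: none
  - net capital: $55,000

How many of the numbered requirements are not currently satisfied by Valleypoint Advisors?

1. cybersecurity assessment 745 days ago vs limit 730 → not met
2. errors-and-omissions coverage $2,700,000 < $2,775,000 → not met
3. condition 'manages more than $100 million' holds; designated compliance officers 0 < 2 → not met
4. best-execution review 362 days ago vs limit 270 → not met
5. conflicts-of-interest disclosure absent → not met
6. registered adviser representatives 0 < 2 → not met
7. condition 'uses solicitors' holds; fidelity bond $125,000 < $325,000 → not met
8. advisory agreement template absent → not met
9. net capital $55,000 < $60,000 → not met
Not met: 9 of 9

9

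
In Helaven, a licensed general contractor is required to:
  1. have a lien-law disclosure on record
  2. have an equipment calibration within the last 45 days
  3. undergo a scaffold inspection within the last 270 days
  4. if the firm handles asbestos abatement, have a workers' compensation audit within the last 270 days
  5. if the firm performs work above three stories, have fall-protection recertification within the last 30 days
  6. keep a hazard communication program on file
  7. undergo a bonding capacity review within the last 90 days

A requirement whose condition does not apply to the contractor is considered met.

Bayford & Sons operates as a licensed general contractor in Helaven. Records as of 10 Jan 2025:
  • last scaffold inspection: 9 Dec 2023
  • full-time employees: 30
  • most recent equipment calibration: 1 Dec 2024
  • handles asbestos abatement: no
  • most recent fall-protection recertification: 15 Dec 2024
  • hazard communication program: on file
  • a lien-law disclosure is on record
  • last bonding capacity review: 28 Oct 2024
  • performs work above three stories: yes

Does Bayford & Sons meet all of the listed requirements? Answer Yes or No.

1. lien-law disclosure present → met
2. equipment calibration 40 days ago vs limit 45 → met
3. scaffold inspection 398 days ago vs limit 270 → not met
4. condition 'handles asbestos abatement' does not hold → requirement n/a → met
5. condition 'performs work above three stories' holds; fall-protection recertification 26 days ago vs limit 30 → met
6. hazard communication program present → met
7. bonding capacity review 74 days ago vs limit 90 → met
Not met: 3

No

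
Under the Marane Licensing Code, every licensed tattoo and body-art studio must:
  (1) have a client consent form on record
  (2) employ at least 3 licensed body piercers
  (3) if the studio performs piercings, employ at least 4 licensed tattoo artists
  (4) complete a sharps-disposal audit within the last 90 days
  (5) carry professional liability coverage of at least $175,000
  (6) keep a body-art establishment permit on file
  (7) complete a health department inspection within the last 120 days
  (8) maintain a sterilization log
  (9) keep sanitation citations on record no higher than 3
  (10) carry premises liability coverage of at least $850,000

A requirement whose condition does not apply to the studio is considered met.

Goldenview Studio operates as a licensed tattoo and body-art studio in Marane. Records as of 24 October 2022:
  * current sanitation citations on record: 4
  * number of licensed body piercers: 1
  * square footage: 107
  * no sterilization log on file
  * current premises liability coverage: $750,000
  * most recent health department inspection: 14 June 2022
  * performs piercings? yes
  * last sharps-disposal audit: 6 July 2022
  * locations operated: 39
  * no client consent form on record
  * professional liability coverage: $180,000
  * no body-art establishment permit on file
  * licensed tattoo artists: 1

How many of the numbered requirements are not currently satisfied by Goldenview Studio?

1. client consent form absent → not met
2. licensed body piercers 1 < 3 → not met
3. condition 'performs piercings' holds; licensed tattoo artists 1 < 4 → not met
4. sharps-disposal audit 110 days ago vs limit 90 → not met
5. professional liability coverage $180,000 ≥ $175,000 → met
6. body-art establishment permit absent → not met
7. health department inspection 132 days ago vs limit 120 → not met
8. sterilization log absent → not met
9. sanitation citations on record 4 > 3 → not met
10. premises liability coverage $750,000 < $850,000 → not met
Not met: 9 of 10

9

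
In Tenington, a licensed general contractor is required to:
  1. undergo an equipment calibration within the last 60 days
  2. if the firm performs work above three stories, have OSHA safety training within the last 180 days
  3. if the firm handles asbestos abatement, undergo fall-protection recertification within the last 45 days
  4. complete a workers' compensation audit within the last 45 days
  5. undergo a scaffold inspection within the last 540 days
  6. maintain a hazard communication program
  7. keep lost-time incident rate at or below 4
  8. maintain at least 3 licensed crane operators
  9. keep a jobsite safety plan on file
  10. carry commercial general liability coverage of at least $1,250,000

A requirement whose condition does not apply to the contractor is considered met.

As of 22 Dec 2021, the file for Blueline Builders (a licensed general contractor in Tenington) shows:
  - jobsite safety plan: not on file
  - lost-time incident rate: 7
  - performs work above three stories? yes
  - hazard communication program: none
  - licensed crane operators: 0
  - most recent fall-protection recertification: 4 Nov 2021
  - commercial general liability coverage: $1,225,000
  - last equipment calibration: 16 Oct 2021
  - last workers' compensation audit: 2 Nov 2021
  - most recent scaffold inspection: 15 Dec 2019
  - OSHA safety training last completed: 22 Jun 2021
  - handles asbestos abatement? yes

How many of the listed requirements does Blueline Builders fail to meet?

10

1. equipment calibration 67 days ago vs limit 60 → not met
2. condition 'performs work above three stories' holds; OSHA safety training 183 days ago vs limit 180 → not met
3. condition 'handles asbestos abatement' holds; fall-protection recertification 48 days ago vs limit 45 → not met
4. workers' compensation audit 50 days ago vs limit 45 → not met
5. scaffold inspection 738 days ago vs limit 540 → not met
6. hazard communication program absent → not met
7. lost-time incident rate 7 > 4 → not met
8. licensed crane operators 0 < 3 → not met
9. jobsite safety plan absent → not met
10. commercial general liability coverage $1,225,000 < $1,250,000 → not met
Not met: 10 of 10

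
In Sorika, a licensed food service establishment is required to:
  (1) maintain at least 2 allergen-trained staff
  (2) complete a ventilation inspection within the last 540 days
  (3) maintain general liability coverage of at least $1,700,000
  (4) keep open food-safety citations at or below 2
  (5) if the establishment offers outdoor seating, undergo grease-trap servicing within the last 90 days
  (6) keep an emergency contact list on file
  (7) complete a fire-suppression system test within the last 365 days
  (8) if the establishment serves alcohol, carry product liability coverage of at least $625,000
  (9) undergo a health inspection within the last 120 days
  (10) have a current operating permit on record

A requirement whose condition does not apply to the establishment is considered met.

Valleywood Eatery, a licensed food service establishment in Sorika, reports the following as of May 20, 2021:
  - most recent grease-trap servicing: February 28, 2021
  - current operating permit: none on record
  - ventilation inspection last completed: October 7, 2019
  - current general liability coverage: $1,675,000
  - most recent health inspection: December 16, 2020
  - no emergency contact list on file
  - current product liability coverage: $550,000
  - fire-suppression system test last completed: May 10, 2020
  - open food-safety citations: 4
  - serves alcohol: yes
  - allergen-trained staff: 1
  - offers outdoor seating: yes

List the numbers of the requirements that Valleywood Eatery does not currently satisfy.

1, 2, 3, 4, 6, 7, 8, 9, 10

1. allergen-trained staff 1 < 2 → not met
2. ventilation inspection 591 days ago vs limit 540 → not met
3. general liability coverage $1,675,000 < $1,700,000 → not met
4. open food-safety citations 4 > 2 → not met
5. condition 'offers outdoor seating' holds; grease-trap servicing 81 days ago vs limit 90 → met
6. emergency contact list absent → not met
7. fire-suppression system test 375 days ago vs limit 365 → not met
8. condition 'serves alcohol' holds; product liability coverage $550,000 < $625,000 → not met
9. health inspection 155 days ago vs limit 120 → not met
10. current operating permit absent → not met
Not met: 1, 2, 3, 4, 6, 7, 8, 9, 10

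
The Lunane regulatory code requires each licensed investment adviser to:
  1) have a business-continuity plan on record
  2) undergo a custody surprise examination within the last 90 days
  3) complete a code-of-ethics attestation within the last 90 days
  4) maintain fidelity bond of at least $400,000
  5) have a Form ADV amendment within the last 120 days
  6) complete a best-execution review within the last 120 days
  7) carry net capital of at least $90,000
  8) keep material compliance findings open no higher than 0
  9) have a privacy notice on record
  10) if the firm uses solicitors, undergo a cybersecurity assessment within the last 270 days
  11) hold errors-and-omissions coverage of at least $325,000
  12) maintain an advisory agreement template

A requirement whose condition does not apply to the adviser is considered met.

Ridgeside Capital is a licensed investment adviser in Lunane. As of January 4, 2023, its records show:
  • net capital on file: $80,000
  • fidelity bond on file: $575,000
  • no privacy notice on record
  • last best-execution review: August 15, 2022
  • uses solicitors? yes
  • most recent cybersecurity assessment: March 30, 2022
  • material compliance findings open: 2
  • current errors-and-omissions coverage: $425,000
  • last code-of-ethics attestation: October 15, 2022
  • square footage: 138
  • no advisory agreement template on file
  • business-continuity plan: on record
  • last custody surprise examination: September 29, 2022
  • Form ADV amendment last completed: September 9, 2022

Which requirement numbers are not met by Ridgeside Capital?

1. business-continuity plan present → met
2. custody surprise examination 97 days ago vs limit 90 → not met
3. code-of-ethics attestation 81 days ago vs limit 90 → met
4. fidelity bond $575,000 ≥ $400,000 → met
5. Form ADV amendment 117 days ago vs limit 120 → met
6. best-execution review 142 days ago vs limit 120 → not met
7. net capital $80,000 < $90,000 → not met
8. material compliance findings open 2 > 0 → not met
9. privacy notice absent → not met
10. condition 'uses solicitors' holds; cybersecurity assessment 280 days ago vs limit 270 → not met
11. errors-and-omissions coverage $425,000 ≥ $325,000 → met
12. advisory agreement template absent → not met
Not met: 2, 6, 7, 8, 9, 10, 12

2, 6, 7, 8, 9, 10, 12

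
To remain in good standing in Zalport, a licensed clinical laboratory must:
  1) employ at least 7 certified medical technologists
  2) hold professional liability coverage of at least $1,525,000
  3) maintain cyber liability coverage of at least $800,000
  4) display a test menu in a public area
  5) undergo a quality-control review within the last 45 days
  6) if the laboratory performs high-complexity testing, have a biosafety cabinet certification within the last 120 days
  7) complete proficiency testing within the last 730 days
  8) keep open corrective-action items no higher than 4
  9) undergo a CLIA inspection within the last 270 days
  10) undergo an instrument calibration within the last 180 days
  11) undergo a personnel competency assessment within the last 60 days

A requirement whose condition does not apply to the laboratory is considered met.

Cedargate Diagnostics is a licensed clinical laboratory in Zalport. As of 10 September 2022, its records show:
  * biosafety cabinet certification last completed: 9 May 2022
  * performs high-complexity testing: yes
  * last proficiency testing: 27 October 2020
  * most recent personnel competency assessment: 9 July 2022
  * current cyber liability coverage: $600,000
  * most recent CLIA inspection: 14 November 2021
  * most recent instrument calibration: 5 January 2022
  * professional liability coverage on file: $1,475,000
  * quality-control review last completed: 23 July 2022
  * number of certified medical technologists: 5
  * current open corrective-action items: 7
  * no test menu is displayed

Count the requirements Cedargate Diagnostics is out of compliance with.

1. certified medical technologists 5 < 7 → not met
2. professional liability coverage $1,475,000 < $1,525,000 → not met
3. cyber liability coverage $600,000 < $800,000 → not met
4. test menu absent → not met
5. quality-control review 49 days ago vs limit 45 → not met
6. condition 'performs high-complexity testing' holds; biosafety cabinet certification 124 days ago vs limit 120 → not met
7. proficiency testing 683 days ago vs limit 730 → met
8. open corrective-action items 7 > 4 → not met
9. CLIA inspection 300 days ago vs limit 270 → not met
10. instrument calibration 248 days ago vs limit 180 → not met
11. personnel competency assessment 63 days ago vs limit 60 → not met
Not met: 10 of 11

10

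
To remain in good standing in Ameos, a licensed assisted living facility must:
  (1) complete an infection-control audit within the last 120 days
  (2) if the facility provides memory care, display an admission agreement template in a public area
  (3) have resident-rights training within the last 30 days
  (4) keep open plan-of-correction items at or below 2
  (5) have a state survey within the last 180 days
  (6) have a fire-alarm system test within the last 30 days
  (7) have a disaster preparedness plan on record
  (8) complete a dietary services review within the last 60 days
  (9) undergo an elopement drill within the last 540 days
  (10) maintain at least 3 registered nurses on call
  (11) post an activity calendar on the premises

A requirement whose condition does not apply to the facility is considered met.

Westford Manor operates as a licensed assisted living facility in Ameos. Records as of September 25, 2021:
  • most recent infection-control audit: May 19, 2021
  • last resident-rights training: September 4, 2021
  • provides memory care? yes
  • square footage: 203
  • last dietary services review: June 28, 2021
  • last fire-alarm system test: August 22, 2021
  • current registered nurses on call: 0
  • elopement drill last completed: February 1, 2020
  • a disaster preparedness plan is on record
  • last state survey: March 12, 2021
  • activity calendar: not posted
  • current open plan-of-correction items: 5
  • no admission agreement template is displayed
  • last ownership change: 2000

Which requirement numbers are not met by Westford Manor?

1, 2, 4, 5, 6, 8, 9, 10, 11

1. infection-control audit 129 days ago vs limit 120 → not met
2. condition 'provides memory care' holds; admission agreement template absent → not met
3. resident-rights training 21 days ago vs limit 30 → met
4. open plan-of-correction items 5 > 2 → not met
5. state survey 197 days ago vs limit 180 → not met
6. fire-alarm system test 34 days ago vs limit 30 → not met
7. disaster preparedness plan present → met
8. dietary services review 89 days ago vs limit 60 → not met
9. elopement drill 602 days ago vs limit 540 → not met
10. registered nurses on call 0 < 3 → not met
11. activity calendar absent → not met
Not met: 1, 2, 4, 5, 6, 8, 9, 10, 11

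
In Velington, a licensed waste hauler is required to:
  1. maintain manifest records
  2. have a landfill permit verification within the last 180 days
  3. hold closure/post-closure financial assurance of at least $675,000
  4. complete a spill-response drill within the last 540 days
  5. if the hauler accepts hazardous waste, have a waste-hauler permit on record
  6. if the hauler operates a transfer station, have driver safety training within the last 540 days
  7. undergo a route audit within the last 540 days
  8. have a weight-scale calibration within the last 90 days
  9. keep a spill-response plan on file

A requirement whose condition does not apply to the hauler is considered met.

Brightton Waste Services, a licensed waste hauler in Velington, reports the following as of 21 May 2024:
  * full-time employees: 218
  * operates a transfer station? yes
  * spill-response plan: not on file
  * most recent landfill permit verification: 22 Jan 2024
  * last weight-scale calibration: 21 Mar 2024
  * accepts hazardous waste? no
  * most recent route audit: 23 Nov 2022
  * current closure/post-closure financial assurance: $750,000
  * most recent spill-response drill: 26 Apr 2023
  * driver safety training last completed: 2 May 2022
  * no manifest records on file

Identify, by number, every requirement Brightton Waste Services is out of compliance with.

1, 6, 7, 9

1. manifest records absent → not met
2. landfill permit verification 120 days ago vs limit 180 → met
3. closure/post-closure financial assurance $750,000 ≥ $675,000 → met
4. spill-response drill 391 days ago vs limit 540 → met
5. condition 'accepts hazardous waste' does not hold → requirement n/a → met
6. condition 'operates a transfer station' holds; driver safety training 750 days ago vs limit 540 → not met
7. route audit 545 days ago vs limit 540 → not met
8. weight-scale calibration 61 days ago vs limit 90 → met
9. spill-response plan absent → not met
Not met: 1, 6, 7, 9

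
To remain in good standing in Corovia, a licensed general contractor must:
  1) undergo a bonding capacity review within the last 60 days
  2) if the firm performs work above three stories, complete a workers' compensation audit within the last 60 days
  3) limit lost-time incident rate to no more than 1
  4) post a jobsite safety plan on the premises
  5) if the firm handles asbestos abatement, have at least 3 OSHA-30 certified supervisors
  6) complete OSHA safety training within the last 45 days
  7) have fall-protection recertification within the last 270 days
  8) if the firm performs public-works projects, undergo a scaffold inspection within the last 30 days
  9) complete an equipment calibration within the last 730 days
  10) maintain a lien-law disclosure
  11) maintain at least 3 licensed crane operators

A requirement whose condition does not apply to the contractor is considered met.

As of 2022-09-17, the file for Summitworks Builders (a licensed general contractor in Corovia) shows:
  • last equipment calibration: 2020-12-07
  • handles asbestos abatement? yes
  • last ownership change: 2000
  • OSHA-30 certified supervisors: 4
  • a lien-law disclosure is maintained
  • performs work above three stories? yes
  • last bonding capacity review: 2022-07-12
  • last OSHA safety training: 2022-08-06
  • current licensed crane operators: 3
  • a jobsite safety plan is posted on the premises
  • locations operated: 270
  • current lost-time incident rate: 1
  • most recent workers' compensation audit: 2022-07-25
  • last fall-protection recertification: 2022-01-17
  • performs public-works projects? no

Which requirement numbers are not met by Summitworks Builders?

1. bonding capacity review 67 days ago vs limit 60 → not met
2. condition 'performs work above three stories' holds; workers' compensation audit 54 days ago vs limit 60 → met
3. lost-time incident rate 1 ≤ 1 → met
4. jobsite safety plan present → met
5. condition 'handles asbestos abatement' holds; OSHA-30 certified supervisors 4 ≥ 3 → met
6. OSHA safety training 42 days ago vs limit 45 → met
7. fall-protection recertification 243 days ago vs limit 270 → met
8. condition 'performs public-works projects' does not hold → requirement n/a → met
9. equipment calibration 649 days ago vs limit 730 → met
10. lien-law disclosure present → met
11. licensed crane operators 3 ≥ 3 → met
Not met: 1

1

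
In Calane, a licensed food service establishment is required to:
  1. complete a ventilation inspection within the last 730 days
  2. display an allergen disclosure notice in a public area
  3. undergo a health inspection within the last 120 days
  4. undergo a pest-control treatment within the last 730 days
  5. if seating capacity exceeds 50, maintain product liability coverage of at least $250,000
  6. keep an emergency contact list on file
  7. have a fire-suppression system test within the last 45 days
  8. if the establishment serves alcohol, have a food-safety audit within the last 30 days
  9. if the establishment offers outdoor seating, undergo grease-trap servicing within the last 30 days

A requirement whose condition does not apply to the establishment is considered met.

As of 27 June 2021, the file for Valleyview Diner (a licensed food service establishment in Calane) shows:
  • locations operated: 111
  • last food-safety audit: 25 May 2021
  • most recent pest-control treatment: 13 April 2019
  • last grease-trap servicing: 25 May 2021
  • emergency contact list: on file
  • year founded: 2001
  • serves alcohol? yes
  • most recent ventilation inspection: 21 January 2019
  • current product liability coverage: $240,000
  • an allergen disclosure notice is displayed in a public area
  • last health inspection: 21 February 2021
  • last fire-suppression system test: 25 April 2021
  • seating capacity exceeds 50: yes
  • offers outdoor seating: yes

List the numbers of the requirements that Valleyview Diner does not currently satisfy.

1. ventilation inspection 888 days ago vs limit 730 → not met
2. allergen disclosure notice present → met
3. health inspection 126 days ago vs limit 120 → not met
4. pest-control treatment 806 days ago vs limit 730 → not met
5. condition 'seating capacity exceeds 50' holds; product liability coverage $240,000 < $250,000 → not met
6. emergency contact list present → met
7. fire-suppression system test 63 days ago vs limit 45 → not met
8. condition 'serves alcohol' holds; food-safety audit 33 days ago vs limit 30 → not met
9. condition 'offers outdoor seating' holds; grease-trap servicing 33 days ago vs limit 30 → not met
Not met: 1, 3, 4, 5, 7, 8, 9

1, 3, 4, 5, 7, 8, 9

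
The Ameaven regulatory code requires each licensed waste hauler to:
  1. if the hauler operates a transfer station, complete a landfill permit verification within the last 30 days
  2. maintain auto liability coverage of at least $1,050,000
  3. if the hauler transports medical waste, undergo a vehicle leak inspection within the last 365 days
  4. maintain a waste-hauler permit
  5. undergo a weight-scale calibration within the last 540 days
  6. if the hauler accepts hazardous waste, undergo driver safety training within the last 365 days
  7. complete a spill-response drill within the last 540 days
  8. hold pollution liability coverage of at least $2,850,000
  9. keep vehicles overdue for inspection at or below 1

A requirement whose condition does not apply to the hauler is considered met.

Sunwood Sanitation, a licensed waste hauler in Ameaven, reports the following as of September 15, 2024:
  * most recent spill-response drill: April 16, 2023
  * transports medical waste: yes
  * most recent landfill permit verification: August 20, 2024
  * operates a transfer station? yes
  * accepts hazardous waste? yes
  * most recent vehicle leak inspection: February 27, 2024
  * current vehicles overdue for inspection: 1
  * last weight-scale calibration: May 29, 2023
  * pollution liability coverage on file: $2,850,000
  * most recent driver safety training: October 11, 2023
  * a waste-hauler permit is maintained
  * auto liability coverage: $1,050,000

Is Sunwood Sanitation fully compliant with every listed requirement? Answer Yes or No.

Yes

1. condition 'operates a transfer station' holds; landfill permit verification 26 days ago vs limit 30 → met
2. auto liability coverage $1,050,000 ≥ $1,050,000 → met
3. condition 'transports medical waste' holds; vehicle leak inspection 201 days ago vs limit 365 → met
4. waste-hauler permit present → met
5. weight-scale calibration 475 days ago vs limit 540 → met
6. condition 'accepts hazardous waste' holds; driver safety training 340 days ago vs limit 365 → met
7. spill-response drill 518 days ago vs limit 540 → met
8. pollution liability coverage $2,850,000 ≥ $2,850,000 → met
9. vehicles overdue for inspection 1 ≤ 1 → met
All met.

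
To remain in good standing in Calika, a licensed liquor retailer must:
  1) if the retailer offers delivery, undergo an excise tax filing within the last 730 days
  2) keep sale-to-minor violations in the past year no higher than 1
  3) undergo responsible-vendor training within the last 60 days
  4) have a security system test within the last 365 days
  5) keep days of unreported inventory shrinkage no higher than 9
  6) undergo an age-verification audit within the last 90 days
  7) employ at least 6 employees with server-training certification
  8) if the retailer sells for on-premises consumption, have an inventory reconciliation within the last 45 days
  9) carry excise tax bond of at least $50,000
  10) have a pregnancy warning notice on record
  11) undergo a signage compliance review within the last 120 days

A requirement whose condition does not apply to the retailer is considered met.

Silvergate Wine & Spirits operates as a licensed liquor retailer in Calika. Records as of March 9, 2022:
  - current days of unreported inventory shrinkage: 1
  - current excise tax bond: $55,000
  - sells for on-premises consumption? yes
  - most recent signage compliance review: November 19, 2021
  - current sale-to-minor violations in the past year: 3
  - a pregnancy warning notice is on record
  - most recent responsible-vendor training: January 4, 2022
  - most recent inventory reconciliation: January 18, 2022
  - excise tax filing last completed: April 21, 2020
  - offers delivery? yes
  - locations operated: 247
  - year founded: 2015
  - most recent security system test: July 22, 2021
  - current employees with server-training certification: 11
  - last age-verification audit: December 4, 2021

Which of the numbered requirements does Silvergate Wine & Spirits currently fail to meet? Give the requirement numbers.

1. condition 'offers delivery' holds; excise tax filing 687 days ago vs limit 730 → met
2. sale-to-minor violations in the past year 3 > 1 → not met
3. responsible-vendor training 64 days ago vs limit 60 → not met
4. security system test 230 days ago vs limit 365 → met
5. days of unreported inventory shrinkage 1 ≤ 9 → met
6. age-verification audit 95 days ago vs limit 90 → not met
7. employees with server-training certification 11 ≥ 6 → met
8. condition 'sells for on-premises consumption' holds; inventory reconciliation 50 days ago vs limit 45 → not met
9. excise tax bond $55,000 ≥ $50,000 → met
10. pregnancy warning notice present → met
11. signage compliance review 110 days ago vs limit 120 → met
Not met: 2, 3, 6, 8

2, 3, 6, 8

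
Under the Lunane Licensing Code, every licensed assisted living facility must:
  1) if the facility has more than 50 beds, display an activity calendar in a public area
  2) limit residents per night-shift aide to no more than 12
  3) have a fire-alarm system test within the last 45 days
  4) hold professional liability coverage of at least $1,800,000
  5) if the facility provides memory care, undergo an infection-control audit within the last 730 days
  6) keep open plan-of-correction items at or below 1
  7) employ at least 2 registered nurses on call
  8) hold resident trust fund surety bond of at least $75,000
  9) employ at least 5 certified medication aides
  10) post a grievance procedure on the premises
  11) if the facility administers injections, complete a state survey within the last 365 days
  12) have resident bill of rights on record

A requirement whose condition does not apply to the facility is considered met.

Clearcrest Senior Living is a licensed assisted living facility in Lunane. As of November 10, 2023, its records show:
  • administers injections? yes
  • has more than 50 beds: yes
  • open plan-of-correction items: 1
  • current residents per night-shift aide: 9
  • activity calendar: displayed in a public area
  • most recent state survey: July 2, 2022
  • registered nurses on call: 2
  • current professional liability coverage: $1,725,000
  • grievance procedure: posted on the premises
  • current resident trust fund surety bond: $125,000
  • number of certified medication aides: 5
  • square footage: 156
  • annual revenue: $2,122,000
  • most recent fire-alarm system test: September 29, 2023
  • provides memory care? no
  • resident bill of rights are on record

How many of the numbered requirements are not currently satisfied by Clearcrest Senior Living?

2

1. condition 'has more than 50 beds' holds; activity calendar present → met
2. residents per night-shift aide 9 ≤ 12 → met
3. fire-alarm system test 42 days ago vs limit 45 → met
4. professional liability coverage $1,725,000 < $1,800,000 → not met
5. condition 'provides memory care' does not hold → requirement n/a → met
6. open plan-of-correction items 1 ≤ 1 → met
7. registered nurses on call 2 ≥ 2 → met
8. resident trust fund surety bond $125,000 ≥ $75,000 → met
9. certified medication aides 5 ≥ 5 → met
10. grievance procedure present → met
11. condition 'administers injections' holds; state survey 496 days ago vs limit 365 → not met
12. resident bill of rights present → met
Not met: 2 of 12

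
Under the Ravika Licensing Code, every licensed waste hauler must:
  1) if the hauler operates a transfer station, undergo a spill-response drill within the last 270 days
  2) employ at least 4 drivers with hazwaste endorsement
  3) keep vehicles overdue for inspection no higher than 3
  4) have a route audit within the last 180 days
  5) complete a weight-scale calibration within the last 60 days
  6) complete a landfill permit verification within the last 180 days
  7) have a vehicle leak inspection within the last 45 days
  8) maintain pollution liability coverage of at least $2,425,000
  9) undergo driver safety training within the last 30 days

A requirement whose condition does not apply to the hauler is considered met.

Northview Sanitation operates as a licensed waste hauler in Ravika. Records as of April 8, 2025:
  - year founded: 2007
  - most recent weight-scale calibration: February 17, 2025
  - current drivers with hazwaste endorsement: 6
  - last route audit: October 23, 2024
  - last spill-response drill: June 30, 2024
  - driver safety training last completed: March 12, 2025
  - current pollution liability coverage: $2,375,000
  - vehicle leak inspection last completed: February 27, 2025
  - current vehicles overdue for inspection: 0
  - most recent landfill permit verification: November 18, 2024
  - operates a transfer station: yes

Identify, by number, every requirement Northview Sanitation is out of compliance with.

1. condition 'operates a transfer station' holds; spill-response drill 282 days ago vs limit 270 → not met
2. drivers with hazwaste endorsement 6 ≥ 4 → met
3. vehicles overdue for inspection 0 ≤ 3 → met
4. route audit 167 days ago vs limit 180 → met
5. weight-scale calibration 50 days ago vs limit 60 → met
6. landfill permit verification 141 days ago vs limit 180 → met
7. vehicle leak inspection 40 days ago vs limit 45 → met
8. pollution liability coverage $2,375,000 < $2,425,000 → not met
9. driver safety training 27 days ago vs limit 30 → met
Not met: 1, 8

1, 8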